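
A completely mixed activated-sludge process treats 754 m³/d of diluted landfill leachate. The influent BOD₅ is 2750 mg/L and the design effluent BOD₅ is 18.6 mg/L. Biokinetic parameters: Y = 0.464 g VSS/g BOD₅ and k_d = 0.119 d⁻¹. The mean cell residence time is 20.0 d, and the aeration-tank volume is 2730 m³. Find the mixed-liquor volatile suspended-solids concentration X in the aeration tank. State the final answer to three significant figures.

X = Y·Q·ΔS·θ_c / [V·(1 + k_d θ_c)] = 0.464 × 754 × (2750 − 18.6) × 20.0 / [2730 × (1 + 0.119 × 20.0)] = 2071 mg/L.

X ≈ 2070 mg/L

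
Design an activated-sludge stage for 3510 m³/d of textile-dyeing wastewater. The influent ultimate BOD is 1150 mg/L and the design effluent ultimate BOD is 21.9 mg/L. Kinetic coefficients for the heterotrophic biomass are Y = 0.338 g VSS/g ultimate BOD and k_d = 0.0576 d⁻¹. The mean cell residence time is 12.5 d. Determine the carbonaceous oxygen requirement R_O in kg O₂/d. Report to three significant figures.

R_O ≈ 2850 kg O₂/d

The observed yield is Y_obs = Y/(1 + k_d·θ_c) = 0.338 / (1 + 0.0576 × 12.5) = 0.338 / 1.720 = 0.1965 g VSS per g ultimate BOD removed.
ΔS = 1150 − 21.9 = 1128 mg/L, so the substrate removal rate is 3510 × 1128/1000 = 3960 kg ultimate BOD/d.
Biomass synthesised: P_X = Y_obs × 3960 = 778.1 kg VSS/d.
R_O = Q·(S₀ − S) − 1.42·P_X = 3960 − 1.42 × 778.1 = 2855 kg O₂/d.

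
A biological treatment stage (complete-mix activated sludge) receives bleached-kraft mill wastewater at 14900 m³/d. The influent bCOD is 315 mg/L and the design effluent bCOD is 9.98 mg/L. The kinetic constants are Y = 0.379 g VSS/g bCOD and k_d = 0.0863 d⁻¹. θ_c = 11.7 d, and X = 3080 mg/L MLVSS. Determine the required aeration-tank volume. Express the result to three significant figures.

From the SRT design equation V = Y Q (S₀−S) θ_c / [X (1 + k_d θ_c)] = 0.379 × 14900 × (315 − 9.98) × 11.7 / [3080 × (1 + 0.0863 × 11.7)] = 2.02×10^7 / 6190 = 3256 m³.

V ≈ 3260 m³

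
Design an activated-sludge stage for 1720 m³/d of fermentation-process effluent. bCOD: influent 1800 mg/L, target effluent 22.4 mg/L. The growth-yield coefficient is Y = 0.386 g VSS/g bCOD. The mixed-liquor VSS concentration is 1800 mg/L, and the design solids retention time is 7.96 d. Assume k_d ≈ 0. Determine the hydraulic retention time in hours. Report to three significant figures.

τ ≈ 72.8 h

With k_d = 0 the design equation reduces to V = Y Q (S₀−S) θ_c / X = 0.386 × 1720 × (1800 − 22.4) × 7.96 / 1800 = 5219 m³.
HRT = V/Q = 5219 m³ / 1720 m³·d⁻¹ = 3.034 d × 24 = 72.82 h.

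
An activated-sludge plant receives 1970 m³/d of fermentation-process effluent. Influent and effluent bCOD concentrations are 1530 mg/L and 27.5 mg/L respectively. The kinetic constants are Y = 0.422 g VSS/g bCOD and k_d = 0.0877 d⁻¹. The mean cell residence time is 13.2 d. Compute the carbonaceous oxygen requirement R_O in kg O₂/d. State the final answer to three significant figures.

R_O ≈ 2140 kg O₂/d

The observed yield is Y_obs = Y/(1 + k_d·θ_c) = 0.422 / (1 + 0.0877 × 13.2) = 0.422 / 2.158 = 0.1956 g VSS per g bCOD removed.
Q·(S₀ − S) = 1970 × (1530 − 27.5) × 10⁻³ = 2960 kg/d removed.
Biomass synthesised: P_X = Y_obs × 2960 = 578.9 kg VSS/d.
Carbonaceous O₂ demand = substrate oxidised − cell-mass equivalent = 2960 − 1.42 × 578.9 = 2138 kg O₂/d.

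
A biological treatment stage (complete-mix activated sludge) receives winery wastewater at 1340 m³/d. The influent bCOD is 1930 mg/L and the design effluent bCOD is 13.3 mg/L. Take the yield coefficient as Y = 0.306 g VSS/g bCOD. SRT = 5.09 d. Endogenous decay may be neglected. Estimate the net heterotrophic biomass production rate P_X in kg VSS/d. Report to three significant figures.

No decay correction is needed, so Y_obs = Y = 0.306.
Q·(S₀ − S) = 1340 × (1930 − 13.3) × 10⁻³ = 2568 kg/d removed.
Biomass produced: P_X = Y_obs·Q·ΔS = 0.3060 × 2568 ≈ 785.9 kg VSS/d.

P_X ≈ 786 kg VSS/d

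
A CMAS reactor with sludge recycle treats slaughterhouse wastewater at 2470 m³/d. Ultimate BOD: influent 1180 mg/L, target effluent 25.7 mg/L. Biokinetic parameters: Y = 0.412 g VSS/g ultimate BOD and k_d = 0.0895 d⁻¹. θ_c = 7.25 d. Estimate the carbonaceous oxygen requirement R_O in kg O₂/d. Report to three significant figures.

R_O ≈ 1840 kg O₂/d

Y_obs = Y / (1 + k_d θ_c) = 0.412 / (1 + 0.0895 × 7.25) = 0.412 / 1.649 = 0.2499.
ΔS = 1180 − 25.7 = 1154 mg/L, so the substrate removal rate is 2470 × 1154/1000 = 2851 kg ultimate BOD/d.
P_X = Y_obs·Q·(S₀ − S) = 0.2499 × 2851 = 712.4 kg VSS/d.
R_O = Q·(S₀ − S) − 1.42·P_X = 2851 − 1.42 × 712.4 = 1840 kg O₂/d.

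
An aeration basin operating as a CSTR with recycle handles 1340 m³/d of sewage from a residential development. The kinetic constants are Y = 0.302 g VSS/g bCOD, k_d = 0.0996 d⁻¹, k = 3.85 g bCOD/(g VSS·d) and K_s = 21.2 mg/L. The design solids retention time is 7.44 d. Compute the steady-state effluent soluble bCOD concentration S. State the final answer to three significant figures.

For a completely mixed reactor with recycle the Lawrence–McCarty relation gives S = K_s·(1 + k_d·θ_c) / [θ_c·(Y·k − k_d) − 1] = 21.2 × (1 + 0.0996 × 7.44) / [7.44 × (0.302 × 3.85 − 0.0996) − 1] = 36.91 / 6.909 = 5.342 mg/L.

S ≈ 5.34 mg/L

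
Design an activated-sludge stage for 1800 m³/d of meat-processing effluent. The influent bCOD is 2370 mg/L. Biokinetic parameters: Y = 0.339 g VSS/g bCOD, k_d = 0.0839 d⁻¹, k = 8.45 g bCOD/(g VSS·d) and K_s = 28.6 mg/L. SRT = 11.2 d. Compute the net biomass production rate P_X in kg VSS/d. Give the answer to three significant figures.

P_X ≈ 745 kg VSS/d

From the Monod/SRT balance for a CMAS, S = K_s·(1+k_d θ_c)/[θ_c·(Y k − k_d) − 1] = 28.6 × (1 + 0.0839 × 11.2) / [11.2 × (0.339 × 8.45 − 0.0839) − 1] = 55.47 / 30.14 = 1.840 mg/L.
Observed yield with endogenous decay: Y_obs = Y / (1 + k_d·θ_c) = 0.339 / (1 + 0.0839 × 11.2) = 0.339 / 1.940 = 0.1748 g VSS/g bCOD.
Q·(S₀ − S) = 1800 × (2370 − 1.84) × 10⁻³ = 4263 kg/d removed.
So the net sludge growth is P_X = 0.1748 × 4263 = 745.0 kg VSS/d.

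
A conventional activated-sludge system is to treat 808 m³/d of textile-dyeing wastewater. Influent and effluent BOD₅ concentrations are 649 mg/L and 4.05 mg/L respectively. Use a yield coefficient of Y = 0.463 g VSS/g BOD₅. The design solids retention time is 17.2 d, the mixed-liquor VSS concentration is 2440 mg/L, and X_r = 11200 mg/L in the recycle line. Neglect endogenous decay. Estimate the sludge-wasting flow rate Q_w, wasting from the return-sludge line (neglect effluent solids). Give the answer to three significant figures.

Biomass mass balance (decay neglected): V·X = Y·Q·(S₀ − S)·θ_c, so V = 0.463 × 808 × (649 − 4.05) × 17.2 / 2440 = 1701 m³.
Wasting from the return line (neglecting effluent solids): Q_w = V·X / (θ_c·X_r) = 1701 × 2440 / (17.2 × 11200) = 21.54 m³/d.

Q_w ≈ 21.5 m³/d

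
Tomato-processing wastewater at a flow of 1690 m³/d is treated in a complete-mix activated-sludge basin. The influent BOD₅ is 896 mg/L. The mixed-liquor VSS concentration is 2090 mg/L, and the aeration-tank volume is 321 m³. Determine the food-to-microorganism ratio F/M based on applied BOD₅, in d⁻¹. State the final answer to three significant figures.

F/M ≈ 2.26 d⁻¹

Food-to-microorganism ratio F/M = Q S₀ / (V X) = 1690 × 896 / (321.0 × 2090) = 2.257 d⁻¹.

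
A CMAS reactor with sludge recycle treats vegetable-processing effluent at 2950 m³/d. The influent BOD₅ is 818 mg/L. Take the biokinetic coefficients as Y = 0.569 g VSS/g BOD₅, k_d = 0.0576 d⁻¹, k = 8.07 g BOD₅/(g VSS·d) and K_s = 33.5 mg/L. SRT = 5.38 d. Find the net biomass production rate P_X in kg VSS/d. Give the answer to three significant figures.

For a completely mixed reactor with recycle the Lawrence–McCarty relation gives S = K_s·(1 + k_d·θ_c) / [θ_c·(Y·k − k_d) − 1] = 33.5 × (1 + 0.0576 × 5.38) / [5.38 × (0.569 × 8.07 − 0.0576) − 1] = 43.88 / 23.39 = 1.876 mg/L.
Observed yield with endogenous decay: Y_obs = Y / (1 + k_d·θ_c) = 0.569 / (1 + 0.0576 × 5.38) = 0.569 / 1.310 = 0.4344 g VSS/g BOD₅.
Substrate removed = Q·(S₀ − S) = 2950 m³/d × (818 − 1.88) g/m³ = 2.41×10^6 g/d = 2408 kg/d.
Biomass produced: P_X = Y_obs·Q·ΔS = 0.4344 × 2408 ≈ 1046 kg VSS/d.

P_X ≈ 1050 kg VSS/d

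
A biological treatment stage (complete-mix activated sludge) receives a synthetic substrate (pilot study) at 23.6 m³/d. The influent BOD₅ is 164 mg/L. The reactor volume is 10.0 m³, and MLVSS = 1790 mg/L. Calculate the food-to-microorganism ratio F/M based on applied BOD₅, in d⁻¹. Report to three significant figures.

F/M ≈ 0.216 d⁻¹

F/M = Q·S₀ / (V·X) = 23.6 × 164 / (10.00 × 1790) = 0.2162 g BOD₅·(g VSS·d)⁻¹.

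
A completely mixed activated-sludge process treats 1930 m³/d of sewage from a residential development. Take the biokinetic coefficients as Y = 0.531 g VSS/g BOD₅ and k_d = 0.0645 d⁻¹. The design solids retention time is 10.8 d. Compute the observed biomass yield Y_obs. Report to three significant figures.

Y_obs ≈ 0.313 g VSS/g BOD₅

Observed yield with endogenous decay: Y_obs = Y / (1 + k_d·θ_c) = 0.531 / (1 + 0.0645 × 10.8) = 0.531 / 1.697 = 0.3130 g VSS/g BOD₅.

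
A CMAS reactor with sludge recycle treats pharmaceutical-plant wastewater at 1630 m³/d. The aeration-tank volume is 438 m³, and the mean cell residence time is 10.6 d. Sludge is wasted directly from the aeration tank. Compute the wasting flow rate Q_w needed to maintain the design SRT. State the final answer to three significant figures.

Q_w ≈ 41.3 m³/d

For wasting at MLVSS concentration, Q_w = V/θ_c = 438.0/10.6 = 41.32 m³/d.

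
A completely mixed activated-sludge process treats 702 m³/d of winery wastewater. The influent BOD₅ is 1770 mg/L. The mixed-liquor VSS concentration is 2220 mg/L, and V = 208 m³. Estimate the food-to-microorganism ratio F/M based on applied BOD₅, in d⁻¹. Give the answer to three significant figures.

F/M ≈ 2.69 d⁻¹

F/M = applied load / biomass = Q·S₀/(V·X) = 702 × 1770 / (208.0 × 2220) = 2.691 d⁻¹.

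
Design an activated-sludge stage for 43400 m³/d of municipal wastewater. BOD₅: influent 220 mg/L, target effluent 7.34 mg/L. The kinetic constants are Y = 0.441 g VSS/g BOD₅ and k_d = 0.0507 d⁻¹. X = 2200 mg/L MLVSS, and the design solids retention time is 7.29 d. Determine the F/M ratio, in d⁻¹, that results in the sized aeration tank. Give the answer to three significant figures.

Steady-state biomass mass balance: V·X·(1 + k_d·θ_c) = Y·Q·(S₀ − S)·θ_c, so V = 0.441 × 43400 × (220 − 7.34) × 7.29 / [2200 × (1 + 0.0507 × 7.29)] = 2.97×10^7 / 3013 = 9847 m³.
F/M = Q·S₀ / (V·X) = 43400 × 220 / (9847 × 2200) = 0.4407 g BOD₅·(g VSS·d)⁻¹.

F/M ≈ 0.441 d⁻¹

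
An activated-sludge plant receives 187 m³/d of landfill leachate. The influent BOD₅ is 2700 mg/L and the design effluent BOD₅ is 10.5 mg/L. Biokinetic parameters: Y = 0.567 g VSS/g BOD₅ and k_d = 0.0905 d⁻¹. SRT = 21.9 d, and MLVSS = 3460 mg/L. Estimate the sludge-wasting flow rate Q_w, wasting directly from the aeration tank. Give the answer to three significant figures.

Q_w ≈ 27.6 m³/d

Rearranging the biomass balance for a CMAS with decay, V = Y·Q·ΔS·θ_c / [X·(1+k_d θ_c)] = 0.567 × 187 × (2700 − 10.5) × 21.9 / [3460 × (1 + 0.0905 × 21.9)] = 6.25×10^6 / 10318 = 605.3 m³.
With mixed-liquor wasting, θ_c = V/Q_w, so Q_w = V/θ_c = 605.3/21.9 = 27.64 m³/d.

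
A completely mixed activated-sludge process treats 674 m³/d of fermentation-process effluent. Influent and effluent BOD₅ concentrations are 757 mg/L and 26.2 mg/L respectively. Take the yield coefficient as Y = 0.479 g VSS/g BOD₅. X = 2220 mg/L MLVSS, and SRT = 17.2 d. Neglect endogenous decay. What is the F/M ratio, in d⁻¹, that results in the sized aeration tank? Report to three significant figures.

F/M ≈ 0.126 d⁻¹

With k_d = 0 the design equation reduces to V = Y Q (S₀−S) θ_c / X = 0.479 × 674 × (757 − 26.2) × 17.2 / 2220 = 1828 m³.
Food-to-microorganism ratio F/M = Q S₀ / (V X) = 674 × 757 / (1828 × 2220) = 0.1257 d⁻¹.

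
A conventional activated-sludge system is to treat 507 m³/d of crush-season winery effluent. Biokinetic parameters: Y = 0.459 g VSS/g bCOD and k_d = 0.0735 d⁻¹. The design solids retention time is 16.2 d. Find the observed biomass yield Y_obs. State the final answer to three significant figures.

Y_obs ≈ 0.210 g VSS/g bCOD

Correct the yield for decay: Y_obs = Y/(1 + k_d θ_c) = 0.459 / (1 + 0.0735 × 16.2) = 0.459 / 2.191 = 0.2095.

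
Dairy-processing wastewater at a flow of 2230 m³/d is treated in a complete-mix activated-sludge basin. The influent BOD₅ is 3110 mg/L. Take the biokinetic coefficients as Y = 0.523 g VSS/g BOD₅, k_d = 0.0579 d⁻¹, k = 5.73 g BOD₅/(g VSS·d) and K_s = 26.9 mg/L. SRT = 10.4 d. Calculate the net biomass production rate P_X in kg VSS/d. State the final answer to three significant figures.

P_X ≈ 2260 kg VSS/d

From the Monod/SRT balance for a CMAS, S = K_s·(1+k_d θ_c)/[θ_c·(Y k − k_d) − 1] = 26.9 × (1 + 0.0579 × 10.4) / [10.4 × (0.523 × 5.73 − 0.0579) − 1] = 43.10 / 29.56 = 1.458 mg/L.
Observed yield with endogenous decay: Y_obs = Y / (1 + k_d·θ_c) = 0.523 / (1 + 0.0579 × 10.4) = 0.523 / 1.602 = 0.3264 g VSS/g BOD₅.
ΔS = 3110 − 1.46 = 3109 mg/L, so the substrate removal rate is 2230 × 3109/1000 = 6932 kg BOD₅/d.
Net biomass production P_X = Y_obs × Q·(S₀ − S) = 0.3264 × 6932 = 2263 kg VSS/d.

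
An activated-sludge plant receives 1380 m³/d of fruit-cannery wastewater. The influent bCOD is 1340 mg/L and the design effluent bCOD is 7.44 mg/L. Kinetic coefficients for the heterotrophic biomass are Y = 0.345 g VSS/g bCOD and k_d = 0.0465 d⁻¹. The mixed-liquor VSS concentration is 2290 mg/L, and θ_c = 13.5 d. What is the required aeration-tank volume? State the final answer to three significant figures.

Rearranging the biomass balance for a CMAS with decay, V = Y·Q·ΔS·θ_c / [X·(1+k_d θ_c)] = 0.345 × 1380 × (1340 − 7.44) × 13.5 / [2290 × (1 + 0.0465 × 13.5)] = 8.56×10^6 / 3728 = 2298 m³.

V ≈ 2300 m³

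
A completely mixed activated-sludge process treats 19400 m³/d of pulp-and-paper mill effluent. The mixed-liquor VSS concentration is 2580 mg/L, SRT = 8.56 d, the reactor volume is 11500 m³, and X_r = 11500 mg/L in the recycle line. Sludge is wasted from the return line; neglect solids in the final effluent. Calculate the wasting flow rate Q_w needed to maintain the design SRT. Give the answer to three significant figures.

Q_w ≈ 301 m³/d

Q_w = (V·X)/(θ_c X_r) = 11500 × 2580 / (8.56 × 11500) = 301.4 m³/d.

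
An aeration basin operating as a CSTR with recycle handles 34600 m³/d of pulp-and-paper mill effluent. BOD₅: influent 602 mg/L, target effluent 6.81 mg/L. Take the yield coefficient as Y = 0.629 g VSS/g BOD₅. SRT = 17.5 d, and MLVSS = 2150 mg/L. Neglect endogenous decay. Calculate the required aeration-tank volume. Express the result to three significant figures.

V ≈ 105000 m³

With k_d = 0 the design equation reduces to V = Y Q (S₀−S) θ_c / X = 0.629 × 34600 × (602 − 6.81) × 17.5 / 2150 = 105434 m³.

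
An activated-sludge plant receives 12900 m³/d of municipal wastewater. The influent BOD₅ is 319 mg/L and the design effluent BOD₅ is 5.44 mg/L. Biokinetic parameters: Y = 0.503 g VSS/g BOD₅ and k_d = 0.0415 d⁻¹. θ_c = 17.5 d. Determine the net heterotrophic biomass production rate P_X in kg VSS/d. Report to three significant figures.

Y_obs = Y / (1 + k_d θ_c) = 0.503 / (1 + 0.0415 × 17.5) = 0.503 / 1.726 = 0.2914.
ΔS = 319 − 5.44 = 313.6 mg/L, so the substrate removal rate is 12900 × 313.6/1000 = 4045 kg BOD₅/d.
So the net sludge growth is P_X = 0.2914 × 4045 = 1179 kg VSS/d.

P_X ≈ 1180 kg VSS/d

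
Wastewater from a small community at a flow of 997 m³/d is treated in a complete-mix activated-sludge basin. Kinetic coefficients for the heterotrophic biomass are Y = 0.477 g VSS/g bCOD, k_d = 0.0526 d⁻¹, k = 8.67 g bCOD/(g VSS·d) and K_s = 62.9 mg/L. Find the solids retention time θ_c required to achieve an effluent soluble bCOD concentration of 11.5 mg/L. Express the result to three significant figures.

θ_c ≈ 1.70 d

Specific growth rate at S = 11.5 mg/L: μ = YkS/(K_s+S) = 0.477·8.67·11.5/(62.9+11.5) = 0.6392 d⁻¹.
1/θ_c = 0.6392 − 0.0526 = 0.5866 d⁻¹, so θ_c = 1.705 d.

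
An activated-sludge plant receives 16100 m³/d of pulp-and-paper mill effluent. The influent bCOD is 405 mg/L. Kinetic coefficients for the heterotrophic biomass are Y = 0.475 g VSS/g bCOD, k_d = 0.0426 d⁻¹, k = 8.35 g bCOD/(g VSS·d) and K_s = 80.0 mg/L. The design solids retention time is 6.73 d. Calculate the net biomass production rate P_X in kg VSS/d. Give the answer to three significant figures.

P_X ≈ 2380 kg VSS/d

From the Monod/SRT balance for a CMAS, S = K_s·(1+k_d θ_c)/[θ_c·(Y k − k_d) − 1] = 80.0 × (1 + 0.0426 × 6.73) / [6.73 × (0.475 × 8.35 − 0.0426) − 1] = 102.9 / 25.41 = 4.052 mg/L.
The observed yield is Y_obs = Y/(1 + k_d·θ_c) = 0.475 / (1 + 0.0426 × 6.73) = 0.475 / 1.287 = 0.3692 g VSS per g bCOD removed.
Mass of bCOD removed per day: Q(S₀ − S) = 16100 × 400.9 g/m³ = 6455 kg/d.
So the net sludge growth is P_X = 0.3692 × 6455 = 2383 kg VSS/d.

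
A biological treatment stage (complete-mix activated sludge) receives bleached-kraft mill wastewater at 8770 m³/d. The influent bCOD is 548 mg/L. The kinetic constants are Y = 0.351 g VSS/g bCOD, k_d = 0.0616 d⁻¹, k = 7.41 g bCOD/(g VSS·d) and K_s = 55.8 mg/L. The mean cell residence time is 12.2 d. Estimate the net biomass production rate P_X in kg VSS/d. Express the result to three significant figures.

P_X ≈ 957 kg VSS/d

Effluent substrate depends only on kinetics and SRT: S = K_s(1 + k_d θ_c) / [θ_c(Yk − k_d) − 1] = 55.8 × (1 + 0.0616 × 12.2) / [12.2 × (0.351 × 7.41 − 0.0616) − 1] = 97.73 / 29.98 = 3.260 mg/L.
Observed yield with endogenous decay: Y_obs = Y / (1 + k_d·θ_c) = 0.351 / (1 + 0.0616 × 12.2) = 0.351 / 1.752 = 0.2004 g VSS/g bCOD.
Q·(S₀ − S) = 8770 × (548 − 3.26) × 10⁻³ = 4777 kg/d removed.
Biomass produced: P_X = Y_obs·Q·ΔS = 0.2004 × 4777 ≈ 957.4 kg VSS/d.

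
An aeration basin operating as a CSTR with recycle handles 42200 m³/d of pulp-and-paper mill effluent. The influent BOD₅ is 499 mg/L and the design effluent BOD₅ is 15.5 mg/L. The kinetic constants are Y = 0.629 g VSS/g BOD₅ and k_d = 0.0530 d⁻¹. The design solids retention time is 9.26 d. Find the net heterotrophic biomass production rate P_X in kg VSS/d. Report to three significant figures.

The observed yield is Y_obs = Y/(1 + k_d·θ_c) = 0.629 / (1 + 0.0530 × 9.26) = 0.629 / 1.491 = 0.4219 g VSS per g BOD₅ removed.
Substrate removed = Q·(S₀ − S) = 42200 m³/d × (499 − 15.5) g/m³ = 2.04×10^7 g/d = 20404 kg/d.
P_X = Y_obs · Q(S₀ − S) = 0.4219 × 20404 = 8609 kg VSS/d.

P_X ≈ 8610 kg VSS/d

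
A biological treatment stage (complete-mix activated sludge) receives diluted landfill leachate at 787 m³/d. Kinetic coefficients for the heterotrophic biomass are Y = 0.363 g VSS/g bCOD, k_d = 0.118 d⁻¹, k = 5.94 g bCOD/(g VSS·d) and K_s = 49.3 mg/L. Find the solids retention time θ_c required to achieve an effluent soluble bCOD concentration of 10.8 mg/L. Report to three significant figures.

θ_c ≈ 3.71 d

At the target effluent, Y k S/(K_s+S) = 0.363×5.94×10.8/60.10 = 0.3875 d⁻¹.
θ_c = 1/(μ − k_d) = 1/(0.3875 − 0.118) = 1/0.2695 = 3.711 d.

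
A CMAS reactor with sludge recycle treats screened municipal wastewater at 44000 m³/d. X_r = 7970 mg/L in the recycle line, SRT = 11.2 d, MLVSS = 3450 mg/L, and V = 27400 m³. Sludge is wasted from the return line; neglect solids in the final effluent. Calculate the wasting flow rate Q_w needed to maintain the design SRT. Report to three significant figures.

Wasting from the return line (neglecting effluent solids): Q_w = V·X / (θ_c·X_r) = 27400 × 3450 / (11.2 × 7970) = 1059 m³/d.

Q_w ≈ 1060 m³/d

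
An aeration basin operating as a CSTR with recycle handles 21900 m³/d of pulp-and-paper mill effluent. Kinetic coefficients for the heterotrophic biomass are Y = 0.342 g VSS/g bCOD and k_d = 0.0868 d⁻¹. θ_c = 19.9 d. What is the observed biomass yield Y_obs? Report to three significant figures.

Observed yield with endogenous decay: Y_obs = Y / (1 + k_d·θ_c) = 0.342 / (1 + 0.0868 × 19.9) = 0.342 / 2.727 = 0.1254 g VSS/g bCOD.

Y_obs ≈ 0.125 g VSS/g bCOD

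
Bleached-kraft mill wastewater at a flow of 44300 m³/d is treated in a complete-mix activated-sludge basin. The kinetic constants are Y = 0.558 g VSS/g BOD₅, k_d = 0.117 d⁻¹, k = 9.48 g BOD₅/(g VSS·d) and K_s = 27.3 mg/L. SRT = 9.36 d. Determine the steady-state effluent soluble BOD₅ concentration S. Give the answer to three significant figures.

S ≈ 1.21 mg/L

For a completely mixed reactor with recycle the Lawrence–McCarty relation gives S = K_s·(1 + k_d·θ_c) / [θ_c·(Y·k − k_d) − 1] = 27.3 × (1 + 0.117 × 9.36) / [9.36 × (0.558 × 9.48 − 0.117) − 1] = 57.20 / 47.42 = 1.206 mg/L.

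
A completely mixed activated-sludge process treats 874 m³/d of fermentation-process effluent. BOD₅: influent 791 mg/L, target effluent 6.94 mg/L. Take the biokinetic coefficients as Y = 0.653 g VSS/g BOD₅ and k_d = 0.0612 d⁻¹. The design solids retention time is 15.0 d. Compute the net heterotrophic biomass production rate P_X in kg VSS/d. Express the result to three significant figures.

P_X ≈ 233 kg VSS/d

Y_obs = Y / (1 + k_d θ_c) = 0.653 / (1 + 0.0612 × 15.0) = 0.653 / 1.918 = 0.3405.
Mass of BOD₅ removed per day: Q(S₀ − S) = 874 × 784.1 g/m³ = 685.3 kg/d.
P_X = Y_obs · Q(S₀ − S) = 0.3405 × 685.3 = 233.3 kg VSS/d.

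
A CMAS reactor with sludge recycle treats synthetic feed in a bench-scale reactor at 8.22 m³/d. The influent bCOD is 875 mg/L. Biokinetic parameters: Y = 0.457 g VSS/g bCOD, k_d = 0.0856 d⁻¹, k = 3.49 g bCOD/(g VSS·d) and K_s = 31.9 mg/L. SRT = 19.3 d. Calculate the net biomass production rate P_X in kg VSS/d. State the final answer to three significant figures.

P_X ≈ 1.24 kg VSS/d

For a completely mixed reactor with recycle the Lawrence–McCarty relation gives S = K_s·(1 + k_d·θ_c) / [θ_c·(Y·k − k_d) − 1] = 31.9 × (1 + 0.0856 × 19.3) / [19.3 × (0.457 × 3.49 − 0.0856) − 1] = 84.60 / 28.13 = 3.008 mg/L.
Y_obs = Y / (1 + k_d θ_c) = 0.457 / (1 + 0.0856 × 19.3) = 0.457 / 2.652 = 0.1723.
Mass of bCOD removed per day: Q(S₀ − S) = 8.22 × 872.0 g/m³ = 7.168 kg/d.
So the net sludge growth is P_X = 0.1723 × 7.168 = 1.235 kg VSS/d.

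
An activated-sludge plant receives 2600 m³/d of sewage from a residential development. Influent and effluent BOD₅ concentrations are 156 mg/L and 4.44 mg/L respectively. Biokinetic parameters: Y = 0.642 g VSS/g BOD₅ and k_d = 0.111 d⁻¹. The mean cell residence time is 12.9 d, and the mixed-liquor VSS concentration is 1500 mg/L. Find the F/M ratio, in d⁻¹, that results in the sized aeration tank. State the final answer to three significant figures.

Steady-state biomass mass balance: V·X·(1 + k_d·θ_c) = Y·Q·(S₀ − S)·θ_c, so V = 0.642 × 2600 × (156 − 4.44) × 12.9 / [1500 × (1 + 0.111 × 12.9)] = 3.26×10^6 / 3648 = 894.6 m³.
F/M = applied load / biomass = Q·S₀/(V·X) = 2600 × 156 / (894.6 × 1500) = 0.3022 d⁻¹.

F/M ≈ 0.302 d⁻¹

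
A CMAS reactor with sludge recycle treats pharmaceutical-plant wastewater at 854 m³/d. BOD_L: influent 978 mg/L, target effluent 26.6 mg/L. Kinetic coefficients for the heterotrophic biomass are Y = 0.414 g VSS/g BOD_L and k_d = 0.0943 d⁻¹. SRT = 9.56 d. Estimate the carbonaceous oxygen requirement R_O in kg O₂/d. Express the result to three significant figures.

R_O ≈ 561 kg O₂/d

Y_obs = Y / (1 + k_d θ_c) = 0.414 / (1 + 0.0943 × 9.56) = 0.414 / 1.902 = 0.2177.
ΔS = 978 − 26.6 = 951.4 mg/L, so the substrate removal rate is 854 × 951.4/1000 = 812.5 kg BOD_L/d.
Biomass synthesised: P_X = Y_obs × 812.5 = 176.9 kg VSS/d.
R_O = Q·(S₀ − S) − 1.42·P_X = 812.5 − 1.42 × 176.9 = 561.3 kg O₂/d.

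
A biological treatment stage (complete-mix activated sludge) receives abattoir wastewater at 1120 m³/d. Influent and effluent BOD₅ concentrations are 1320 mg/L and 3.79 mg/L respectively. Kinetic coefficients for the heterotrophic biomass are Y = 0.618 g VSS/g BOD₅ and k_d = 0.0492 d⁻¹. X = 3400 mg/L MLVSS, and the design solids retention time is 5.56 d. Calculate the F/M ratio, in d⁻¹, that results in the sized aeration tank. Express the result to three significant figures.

Rearranging the biomass balance for a CMAS with decay, V = Y·Q·ΔS·θ_c / [X·(1+k_d θ_c)] = 0.618 × 1120 × (1320 − 3.79) × 5.56 / [3400 × (1 + 0.0492 × 5.56)] = 5.07×10^6 / 4330 = 1170 m³.
F/M = applied load / biomass = Q·S₀/(V·X) = 1120 × 1320 / (1170 × 3400) = 0.3717 d⁻¹.

F/M ≈ 0.372 d⁻¹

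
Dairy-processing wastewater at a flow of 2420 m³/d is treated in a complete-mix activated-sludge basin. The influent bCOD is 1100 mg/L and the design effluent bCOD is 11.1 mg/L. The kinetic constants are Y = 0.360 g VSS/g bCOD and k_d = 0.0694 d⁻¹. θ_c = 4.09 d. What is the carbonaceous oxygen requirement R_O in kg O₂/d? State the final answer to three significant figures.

Observed yield with endogenous decay: Y_obs = Y / (1 + k_d·θ_c) = 0.360 / (1 + 0.0694 × 4.09) = 0.360 / 1.284 = 0.2804 g VSS/g bCOD.
Substrate removed = Q·(S₀ − S) = 2420 m³/d × (1100 − 11.1) g/m³ = 2.64×10^6 g/d = 2635 kg/d.
Net sludge production P_X = 0.2804 × 2635 = 738.9 kg VSS/d.
R_O = Q·(S₀ − S) − 1.42·P_X = 2635 − 1.42 × 738.9 = 1586 kg O₂/d.

R_O ≈ 1590 kg O₂/d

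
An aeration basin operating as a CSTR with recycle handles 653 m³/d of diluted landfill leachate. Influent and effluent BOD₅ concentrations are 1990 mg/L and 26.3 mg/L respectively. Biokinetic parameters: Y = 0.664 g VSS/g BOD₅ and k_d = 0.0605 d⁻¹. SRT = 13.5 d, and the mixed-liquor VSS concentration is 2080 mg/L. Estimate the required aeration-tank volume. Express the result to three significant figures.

From the SRT design equation V = Y Q (S₀−S) θ_c / [X (1 + k_d θ_c)] = 0.664 × 653 × (1990 − 26.3) × 13.5 / [2080 × (1 + 0.0605 × 13.5)] = 1.15×10^7 / 3779 = 3042 m³.

V ≈ 3040 m³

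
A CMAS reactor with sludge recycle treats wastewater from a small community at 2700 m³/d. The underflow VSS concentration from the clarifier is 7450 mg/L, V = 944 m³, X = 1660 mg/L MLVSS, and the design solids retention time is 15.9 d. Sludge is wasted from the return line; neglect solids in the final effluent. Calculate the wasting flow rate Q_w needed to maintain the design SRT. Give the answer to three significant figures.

Q_w ≈ 13.2 m³/d

Wasting from the return line (neglecting effluent solids): Q_w = V·X / (θ_c·X_r) = 944.0 × 1660 / (15.9 × 7450) = 13.23 m³/d.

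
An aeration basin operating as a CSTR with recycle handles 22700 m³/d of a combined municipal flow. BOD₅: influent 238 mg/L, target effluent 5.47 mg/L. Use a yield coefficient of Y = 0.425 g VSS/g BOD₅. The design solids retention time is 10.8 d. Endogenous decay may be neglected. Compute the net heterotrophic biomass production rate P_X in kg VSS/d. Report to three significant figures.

No decay correction is needed, so Y_obs = Y = 0.425.
Mass of BOD₅ removed per day: Q(S₀ − S) = 22700 × 232.5 g/m³ = 5278 kg/d.
So the net sludge growth is P_X = 0.4250 × 5278 = 2243 kg VSS/d.

P_X ≈ 2240 kg VSS/d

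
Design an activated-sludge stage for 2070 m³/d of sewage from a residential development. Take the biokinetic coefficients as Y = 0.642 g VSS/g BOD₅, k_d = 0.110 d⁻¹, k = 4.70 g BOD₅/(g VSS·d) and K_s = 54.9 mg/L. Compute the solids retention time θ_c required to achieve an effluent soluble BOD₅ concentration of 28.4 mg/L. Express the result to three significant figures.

From 1/θ_c = Y·k·S/(K_s + S) − k_d: Y·k·S/(K_s+S) = 0.642 × 4.70 × 28.4 / (54.9 + 28.4) = 1.029 d⁻¹.
Then 1/θ_c = μ − k_d = 1.029 − 0.110 = 0.9187 d⁻¹, giving θ_c = 1.088 d.

θ_c ≈ 1.09 d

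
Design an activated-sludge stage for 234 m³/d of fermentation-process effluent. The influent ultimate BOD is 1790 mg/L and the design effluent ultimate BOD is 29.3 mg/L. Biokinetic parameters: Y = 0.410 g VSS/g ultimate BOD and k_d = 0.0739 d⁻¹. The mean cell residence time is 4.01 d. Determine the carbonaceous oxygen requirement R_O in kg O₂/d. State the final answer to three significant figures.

R_O ≈ 227 kg O₂/d

Observed yield with endogenous decay: Y_obs = Y / (1 + k_d·θ_c) = 0.410 / (1 + 0.0739 × 4.01) = 0.410 / 1.296 = 0.3163 g VSS/g ultimate BOD.
Q·(S₀ − S) = 234 × (1790 − 29.3) × 10⁻³ = 412.0 kg/d removed.
Biomass synthesised: P_X = Y_obs × 412.0 = 130.3 kg VSS/d.
R_O = Q·(S₀ − S) − 1.42·P_X = 412.0 − 1.42 × 130.3 = 227.0 kg O₂/d.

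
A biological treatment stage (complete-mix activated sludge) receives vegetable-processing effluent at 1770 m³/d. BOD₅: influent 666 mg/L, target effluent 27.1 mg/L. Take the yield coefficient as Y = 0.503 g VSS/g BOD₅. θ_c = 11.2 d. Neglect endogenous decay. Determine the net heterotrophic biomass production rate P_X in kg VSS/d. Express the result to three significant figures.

P_X ≈ 569 kg VSS/d

No decay correction is needed, so Y_obs = Y = 0.503.
Mass of BOD₅ removed per day: Q(S₀ − S) = 1770 × 638.9 g/m³ = 1131 kg/d.
P_X = Y_obs · Q(S₀ − S) = 0.5030 × 1131 = 568.8 kg VSS/d.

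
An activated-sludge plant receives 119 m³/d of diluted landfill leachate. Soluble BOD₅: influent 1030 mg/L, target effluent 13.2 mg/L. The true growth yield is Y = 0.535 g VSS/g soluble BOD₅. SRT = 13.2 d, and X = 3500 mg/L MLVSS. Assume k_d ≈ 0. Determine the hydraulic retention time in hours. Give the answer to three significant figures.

τ ≈ 49.2 h

V·X = Y·Q·ΔS·θ_c gives V = 0.535 × 119 × (1030 − 13.2) × 13.2 / 3500 = 244.1 m³.
Hydraulic retention time τ = V/Q = 244.1 / 119 = 2.052 d = 49.24 h.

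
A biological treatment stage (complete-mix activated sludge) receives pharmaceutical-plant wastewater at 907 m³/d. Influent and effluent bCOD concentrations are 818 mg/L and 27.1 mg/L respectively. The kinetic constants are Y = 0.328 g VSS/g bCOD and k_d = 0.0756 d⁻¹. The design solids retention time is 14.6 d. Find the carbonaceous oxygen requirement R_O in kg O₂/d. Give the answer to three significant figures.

Correct the yield for decay: Y_obs = Y/(1 + k_d θ_c) = 0.328 / (1 + 0.0756 × 14.6) = 0.328 / 2.104 = 0.1559.
Mass of bCOD removed per day: Q(S₀ − S) = 907 × 790.9 g/m³ = 717.3 kg/d.
Net sludge production P_X = 0.1559 × 717.3 = 111.8 kg VSS/d.
Carbonaceous O₂ demand = substrate oxidised − cell-mass equivalent = 717.3 − 1.42 × 111.8 = 558.5 kg O₂/d.

R_O ≈ 559 kg O₂/d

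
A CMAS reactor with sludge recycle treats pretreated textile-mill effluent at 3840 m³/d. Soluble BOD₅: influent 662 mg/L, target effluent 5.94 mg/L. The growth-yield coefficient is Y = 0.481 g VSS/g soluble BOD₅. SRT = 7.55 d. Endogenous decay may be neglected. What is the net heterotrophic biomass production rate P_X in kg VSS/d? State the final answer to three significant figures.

With endogenous decay neglected, the observed yield equals the true yield: Y_obs = Y = 0.481 g VSS/g soluble BOD₅.
Substrate removed = Q·(S₀ − S) = 3840 m³/d × (662 − 5.94) g/m³ = 2.52×10^6 g/d = 2519 kg/d.
Biomass produced: P_X = Y_obs·Q·ΔS = 0.4810 × 2519 ≈ 1212 kg VSS/d.

P_X ≈ 1210 kg VSS/d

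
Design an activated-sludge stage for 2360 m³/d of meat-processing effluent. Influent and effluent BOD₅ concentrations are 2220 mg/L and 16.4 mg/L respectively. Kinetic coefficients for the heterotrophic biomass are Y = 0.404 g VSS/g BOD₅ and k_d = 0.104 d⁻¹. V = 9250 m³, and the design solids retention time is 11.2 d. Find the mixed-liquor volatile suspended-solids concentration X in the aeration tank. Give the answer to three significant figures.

Solving the biomass balance for X: X = Y Q (S₀−S) θ_c / [V (1+k_d θ_c)] = 0.404 × 2360 × (2220 − 16.4) × 11.2 / [9250 × (1 + 0.104 × 11.2)] = 1175 mg/L.

X ≈ 1180 mg/L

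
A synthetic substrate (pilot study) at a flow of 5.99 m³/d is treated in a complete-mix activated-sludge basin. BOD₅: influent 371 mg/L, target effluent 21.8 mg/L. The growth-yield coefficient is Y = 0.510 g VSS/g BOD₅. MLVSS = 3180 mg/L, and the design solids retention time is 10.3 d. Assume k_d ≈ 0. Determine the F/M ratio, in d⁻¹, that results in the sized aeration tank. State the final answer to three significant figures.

F/M ≈ 0.202 d⁻¹

With k_d = 0 the design equation reduces to V = Y Q (S₀−S) θ_c / X = 0.510 × 5.99 × (371 − 21.8) × 10.3 / 3180 = 3.455 m³.
F/M = Q·S₀ / (V·X) = 5.99 × 371 / (3.455 × 3180) = 0.2023 g BOD₅·(g VSS·d)⁻¹.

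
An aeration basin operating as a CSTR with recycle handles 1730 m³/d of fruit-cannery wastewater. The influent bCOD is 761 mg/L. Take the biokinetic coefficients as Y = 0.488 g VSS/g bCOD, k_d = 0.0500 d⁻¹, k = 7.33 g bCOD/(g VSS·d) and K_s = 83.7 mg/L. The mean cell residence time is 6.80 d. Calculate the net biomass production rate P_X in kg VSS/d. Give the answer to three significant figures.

P_X ≈ 476 kg VSS/d

From the Monod/SRT balance for a CMAS, S = K_s·(1+k_d θ_c)/[θ_c·(Y k − k_d) − 1] = 83.7 × (1 + 0.0500 × 6.80) / [6.80 × (0.488 × 7.33 − 0.0500) − 1] = 112.2 / 22.98 = 4.880 mg/L.
Correct the yield for decay: Y_obs = Y/(1 + k_d θ_c) = 0.488 / (1 + 0.0500 × 6.80) = 0.488 / 1.340 = 0.3642.
Q·(S₀ − S) = 1730 × (761 − 4.88) × 10⁻³ = 1308 kg/d removed.
So the net sludge growth is P_X = 0.3642 × 1308 = 476.4 kg VSS/d.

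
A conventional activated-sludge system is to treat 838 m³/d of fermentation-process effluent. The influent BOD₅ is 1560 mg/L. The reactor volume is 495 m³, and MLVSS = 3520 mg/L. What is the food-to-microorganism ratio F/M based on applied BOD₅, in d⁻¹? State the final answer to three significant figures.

Food-to-microorganism ratio F/M = Q S₀ / (V X) = 838 × 1560 / (495.0 × 3520) = 0.7503 d⁻¹.

F/M ≈ 0.750 d⁻¹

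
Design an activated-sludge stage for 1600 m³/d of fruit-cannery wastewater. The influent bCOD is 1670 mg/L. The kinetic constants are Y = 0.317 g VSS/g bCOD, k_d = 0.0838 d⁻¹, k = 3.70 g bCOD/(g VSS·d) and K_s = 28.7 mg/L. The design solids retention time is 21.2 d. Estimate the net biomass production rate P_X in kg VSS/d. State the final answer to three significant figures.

For a completely mixed reactor with recycle the Lawrence–McCarty relation gives S = K_s·(1 + k_d·θ_c) / [θ_c·(Y·k − k_d) − 1] = 28.7 × (1 + 0.0838 × 21.2) / [21.2 × (0.317 × 3.70 − 0.0838) − 1] = 79.69 / 22.09 = 3.608 mg/L.
Y_obs = Y / (1 + k_d θ_c) = 0.317 / (1 + 0.0838 × 21.2) = 0.317 / 2.777 = 0.1142.
ΔS = 1670 − 3.61 = 1666 mg/L, so the substrate removal rate is 1600 × 1666/1000 = 2666 kg bCOD/d.
Net biomass production P_X = Y_obs × Q·(S₀ − S) = 0.1142 × 2666 = 304.4 kg VSS/d.

P_X ≈ 304 kg VSS/d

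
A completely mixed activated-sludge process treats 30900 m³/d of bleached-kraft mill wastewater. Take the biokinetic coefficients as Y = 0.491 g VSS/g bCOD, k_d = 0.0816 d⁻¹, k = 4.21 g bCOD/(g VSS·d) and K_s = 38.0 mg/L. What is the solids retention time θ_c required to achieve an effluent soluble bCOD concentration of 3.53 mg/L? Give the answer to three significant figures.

θ_c ≈ 10.6 d

At the target effluent, Y k S/(K_s+S) = 0.491×4.21×3.53/41.53 = 0.1757 d⁻¹.
1/θ_c = 0.1757 − 0.0816 = 0.09410 d⁻¹, so θ_c = 10.63 d.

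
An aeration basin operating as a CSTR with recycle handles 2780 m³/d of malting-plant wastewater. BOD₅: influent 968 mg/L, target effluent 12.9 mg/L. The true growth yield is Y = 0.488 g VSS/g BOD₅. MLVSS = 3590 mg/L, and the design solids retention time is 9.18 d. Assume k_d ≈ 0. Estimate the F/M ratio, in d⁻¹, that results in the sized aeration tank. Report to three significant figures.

With k_d = 0 the design equation reduces to V = Y Q (S₀−S) θ_c / X = 0.488 × 2780 × (968 − 12.9) × 9.18 / 3590 = 3313 m³.
Food-to-microorganism ratio F/M = Q S₀ / (V X) = 2780 × 968 / (3313 × 3590) = 0.2262 d⁻¹.

F/M ≈ 0.226 d⁻¹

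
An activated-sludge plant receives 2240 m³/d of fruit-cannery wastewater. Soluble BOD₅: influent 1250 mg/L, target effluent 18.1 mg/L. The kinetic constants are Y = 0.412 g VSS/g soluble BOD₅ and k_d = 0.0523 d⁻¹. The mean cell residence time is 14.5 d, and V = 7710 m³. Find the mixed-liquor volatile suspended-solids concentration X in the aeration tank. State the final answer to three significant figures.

Solving the biomass balance for X: X = Y Q (S₀−S) θ_c / [V (1+k_d θ_c)] = 0.412 × 2240 × (1250 − 18.1) × 14.5 / [7710 × (1 + 0.0523 × 14.5)] = 1216 mg/L.

X ≈ 1220 mg/L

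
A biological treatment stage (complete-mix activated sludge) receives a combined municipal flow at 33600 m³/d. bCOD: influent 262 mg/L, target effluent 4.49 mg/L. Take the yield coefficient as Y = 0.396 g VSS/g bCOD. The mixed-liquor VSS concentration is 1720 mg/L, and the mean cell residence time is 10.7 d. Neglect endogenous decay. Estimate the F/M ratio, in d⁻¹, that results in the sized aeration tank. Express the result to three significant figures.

F/M ≈ 0.240 d⁻¹

Biomass mass balance (decay neglected): V·X = Y·Q·(S₀ − S)·θ_c, so V = 0.396 × 33600 × (262 − 4.49) × 10.7 / 1720 = 21315 m³.
Food-to-microorganism ratio F/M = Q S₀ / (V X) = 33600 × 262 / (21315 × 1720) = 0.2401 d⁻¹.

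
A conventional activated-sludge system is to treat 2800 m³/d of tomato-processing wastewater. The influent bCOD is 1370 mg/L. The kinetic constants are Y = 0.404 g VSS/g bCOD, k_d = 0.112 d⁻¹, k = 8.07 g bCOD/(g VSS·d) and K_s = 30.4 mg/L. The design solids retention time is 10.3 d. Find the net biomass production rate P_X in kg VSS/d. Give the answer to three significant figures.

For a completely mixed reactor with recycle the Lawrence–McCarty relation gives S = K_s·(1 + k_d·θ_c) / [θ_c·(Y·k − k_d) − 1] = 30.4 × (1 + 0.112 × 10.3) / [10.3 × (0.404 × 8.07 − 0.112) − 1] = 65.47 / 31.43 = 2.083 mg/L.
Observed yield with endogenous decay: Y_obs = Y / (1 + k_d·θ_c) = 0.404 / (1 + 0.112 × 10.3) = 0.404 / 2.154 = 0.1876 g VSS/g bCOD.
Q·(S₀ − S) = 2800 × (1370 − 2.08) × 10⁻³ = 3830 kg/d removed.
Biomass produced: P_X = Y_obs·Q·ΔS = 0.1876 × 3830 ≈ 718.5 kg VSS/d.

P_X ≈ 719 kg VSS/d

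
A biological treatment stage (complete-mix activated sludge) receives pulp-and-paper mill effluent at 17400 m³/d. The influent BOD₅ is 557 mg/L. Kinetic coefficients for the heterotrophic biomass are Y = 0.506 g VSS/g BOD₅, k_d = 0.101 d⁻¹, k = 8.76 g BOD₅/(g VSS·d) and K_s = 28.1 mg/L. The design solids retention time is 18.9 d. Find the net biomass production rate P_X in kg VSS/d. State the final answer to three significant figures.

P_X ≈ 1680 kg VSS/d

From the Monod/SRT balance for a CMAS, S = K_s·(1+k_d θ_c)/[θ_c·(Y k − k_d) − 1] = 28.1 × (1 + 0.101 × 18.9) / [18.9 × (0.506 × 8.76 − 0.101) − 1] = 81.74 / 80.87 = 1.011 mg/L.
The observed yield is Y_obs = Y/(1 + k_d·θ_c) = 0.506 / (1 + 0.101 × 18.9) = 0.506 / 2.909 = 0.1739 g VSS per g BOD₅ removed.
Substrate removed = Q·(S₀ − S) = 17400 m³/d × (557 − 1.01) g/m³ = 9.67×10^6 g/d = 9674 kg/d.
P_X = Y_obs · Q(S₀ − S) = 0.1739 × 9674 = 1683 kg VSS/d.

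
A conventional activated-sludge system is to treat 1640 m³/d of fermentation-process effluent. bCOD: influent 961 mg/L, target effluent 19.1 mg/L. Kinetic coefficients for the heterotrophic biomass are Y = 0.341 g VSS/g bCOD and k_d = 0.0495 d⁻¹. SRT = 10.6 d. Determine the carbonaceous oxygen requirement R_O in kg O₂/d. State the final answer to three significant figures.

R_O ≈ 1050 kg O₂/d

Correct the yield for decay: Y_obs = Y/(1 + k_d θ_c) = 0.341 / (1 + 0.0495 × 10.6) = 0.341 / 1.525 = 0.2237.
ΔS = 961 − 19.1 = 941.9 mg/L, so the substrate removal rate is 1640 × 941.9/1000 = 1545 kg bCOD/d.
Net sludge production P_X = 0.2237 × 1545 = 345.5 kg VSS/d.
Carbonaceous O₂ demand = substrate oxidised − cell-mass equivalent = 1545 − 1.42 × 345.5 = 1054 kg O₂/d.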